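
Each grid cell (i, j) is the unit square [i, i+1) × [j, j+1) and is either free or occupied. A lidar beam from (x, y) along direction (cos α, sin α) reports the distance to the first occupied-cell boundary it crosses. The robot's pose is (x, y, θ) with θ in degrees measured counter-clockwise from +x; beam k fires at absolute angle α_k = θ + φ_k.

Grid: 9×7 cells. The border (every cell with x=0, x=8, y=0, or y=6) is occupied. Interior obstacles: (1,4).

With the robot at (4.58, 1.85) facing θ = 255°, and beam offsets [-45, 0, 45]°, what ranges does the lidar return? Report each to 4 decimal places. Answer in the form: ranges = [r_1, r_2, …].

beam 1: φ=-45°, α=210°
  direction (-0.8660, -0.5000); cell (4,1); t to first gridline: x 0.6697, y 1.7000 (then +1.1547 / +2.0000)
    (3,1) via x @ 0.6697
    (3,0) via y @ 1.7000  # hit
  → r_1 = 1.7000
beam 2: φ=0°, α=255°
  direction (-0.2588, -0.9659); cell (4,1); t to first gridline: x 2.2409, y 0.8800 (then +3.8637 / +1.0353)
    (4,0) via y @ 0.8800  # hit
  → r_2 = 0.8800
beam 3: φ=45°, α=300°
  direction (0.5000, -0.8660); cell (4,1); t to first gridline: x 0.8400, y 0.9815 (then +2.0000 / +1.1547)
    (5,1) via x @ 0.8400
    (5,0) via y @ 0.9815  # hit
  → r_3 = 0.9815

ranges = [1.7000, 0.8800, 0.9815]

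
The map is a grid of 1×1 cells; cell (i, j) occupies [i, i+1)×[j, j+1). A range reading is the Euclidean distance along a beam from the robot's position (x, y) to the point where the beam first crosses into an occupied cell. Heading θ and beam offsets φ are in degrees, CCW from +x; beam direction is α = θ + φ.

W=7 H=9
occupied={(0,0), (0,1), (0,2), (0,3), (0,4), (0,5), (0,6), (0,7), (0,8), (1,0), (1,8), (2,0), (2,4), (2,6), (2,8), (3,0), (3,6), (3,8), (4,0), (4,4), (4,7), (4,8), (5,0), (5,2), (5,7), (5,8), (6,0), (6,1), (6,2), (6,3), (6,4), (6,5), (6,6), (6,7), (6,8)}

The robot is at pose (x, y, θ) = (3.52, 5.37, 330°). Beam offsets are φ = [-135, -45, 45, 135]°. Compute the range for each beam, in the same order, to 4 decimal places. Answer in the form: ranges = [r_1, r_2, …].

ranges = [1.4296, 4.5242, 2.5675, 0.6522]

beam 1: φ=-135°, α=195°
  direction (-0.9659, -0.2588); cell (3,5); t to first gridline: x 0.5383, y 1.4296 (then +1.0353 / +3.8637)
    (2,5) via x @ 0.5383
    (2,4) via y @ 1.4296  # hit
  → r_1 = 1.4296
beam 2: φ=-45°, α=285°
  direction (0.2588, -0.9659); cell (3,5); t to first gridline: x 1.8546, y 0.3831 (then +3.8637 / +1.0353)
    (3,4) via y @ 0.3831
    (3,3) via y @ 1.4183
    (4,3) via x @ 1.8546
    (4,2) via y @ 2.4536
    (4,1) via y @ 3.4889
    (4,0) via y @ 4.5242  # hit
  → r_2 = 4.5242
beam 3: φ=45°, α=15°
  direction (0.9659, 0.2588); cell (3,5); t to first gridline: x 0.4969, y 2.4341 (then +1.0353 / +3.8637)
    (4,5) via x @ 0.4969
    (5,5) via x @ 1.5322
    (5,6) via y @ 2.4341
    (6,6) via x @ 2.5675  # hit
  → r_3 = 2.5675
beam 4: φ=135°, α=105°
  direction (-0.2588, 0.9659); cell (3,5); t to first gridline: x 2.0091, y 0.6522 (then +3.8637 / +1.0353)
    (3,6) via y @ 0.6522  # hit
  → r_4 = 0.6522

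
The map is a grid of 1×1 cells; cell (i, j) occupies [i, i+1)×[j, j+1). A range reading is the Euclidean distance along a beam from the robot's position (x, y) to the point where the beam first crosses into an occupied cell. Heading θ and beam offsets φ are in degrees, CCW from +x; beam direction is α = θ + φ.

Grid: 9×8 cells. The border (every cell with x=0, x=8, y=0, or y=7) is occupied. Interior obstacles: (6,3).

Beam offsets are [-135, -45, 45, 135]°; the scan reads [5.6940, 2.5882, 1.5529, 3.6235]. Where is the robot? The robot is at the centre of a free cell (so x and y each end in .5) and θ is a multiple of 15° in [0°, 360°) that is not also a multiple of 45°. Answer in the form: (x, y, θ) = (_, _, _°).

(x, y, θ) = (2.5, 4.5, 150°)

Enumerate (i+0.5, j+0.5, θ) over the 41 free cells and 16 admissible headings. For each, cast all 4 beams and compare to the given ranges.
  (6.5, 5.5, 60°): beam 1 = 1.5529 ≠ 5.6940 ✗
  (3.5, 6.5, 255°): beam 1 = 0.5774 ≠ 5.6940 ✗
  (1.5, 6.5, 255°): beam 1 = 0.5774 ≠ 5.6940 ✗
  …
  (2.5, 4.5, 150°): r_1=5.6940, r_2=2.5882, r_3=1.5529, r_4=3.6235 — all match ✓
Only this pose fits every beam.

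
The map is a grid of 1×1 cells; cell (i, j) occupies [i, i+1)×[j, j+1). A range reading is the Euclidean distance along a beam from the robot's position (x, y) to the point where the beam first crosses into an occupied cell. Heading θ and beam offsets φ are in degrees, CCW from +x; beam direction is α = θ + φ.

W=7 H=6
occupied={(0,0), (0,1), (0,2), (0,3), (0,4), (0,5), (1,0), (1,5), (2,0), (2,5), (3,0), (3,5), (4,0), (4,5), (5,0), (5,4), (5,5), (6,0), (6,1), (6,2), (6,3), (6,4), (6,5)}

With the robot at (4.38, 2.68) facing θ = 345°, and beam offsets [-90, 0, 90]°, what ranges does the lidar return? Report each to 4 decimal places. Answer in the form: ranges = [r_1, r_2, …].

beam 1: φ=-90°, α=255°
  d=(-0.2588,-0.9659)  start (4,2)  tX=1.4682 tY=0.7040  stride 1/|dx|=3.8637 1/|dy|=1.0353
    cross y-line → (4,1), t=0.7040
    cross x-line → (3,1), t=1.4682
    cross y-line → (3,0), t=1.7393 (wall)
  → r_1 = 1.7393
beam 2: φ=0°, α=345°
  d=(0.9659,-0.2588)  start (4,2)  tX=0.6419 tY=2.6273  stride 1/|dx|=1.0353 1/|dy|=3.8637
    cross x-line → (5,2), t=0.6419
    cross x-line → (6,2), t=1.6771 (wall)
  → r_2 = 1.6771
beam 3: φ=90°, α=75°
  d=(0.2588,0.9659)  start (4,2)  tX=2.3955 tY=0.3313  stride 1/|dx|=3.8637 1/|dy|=1.0353
    cross y-line → (4,3), t=0.3313
    cross y-line → (4,4), t=1.3666
    cross x-line → (5,4), t=2.3955 (wall)
  → r_3 = 2.3955

ranges = [1.7393, 1.6771, 2.3955]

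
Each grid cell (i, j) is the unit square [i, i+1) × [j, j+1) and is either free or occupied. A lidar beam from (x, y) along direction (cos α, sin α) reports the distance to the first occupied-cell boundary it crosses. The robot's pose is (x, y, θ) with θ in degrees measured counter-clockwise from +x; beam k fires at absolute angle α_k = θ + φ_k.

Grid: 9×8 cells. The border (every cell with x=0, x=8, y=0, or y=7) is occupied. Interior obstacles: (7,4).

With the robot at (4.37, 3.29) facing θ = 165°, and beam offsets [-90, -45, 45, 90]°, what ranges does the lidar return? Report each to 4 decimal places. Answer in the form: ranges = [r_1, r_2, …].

ranges = [3.8409, 4.2839, 3.8913, 2.3708]

beam 1: φ=-90°, α=75°
  dir = (cos 75°, sin 75°) = (0.2588, 0.9659); from cell (4,3)
  next x-line at t=2.4341, next y-line at t=0.7350; Δt_x=3.8637, Δt_y=1.0353
    y: enter (4,4) at t=0.7350
    y: enter (4,5) at t=1.7703
    x: enter (5,5) at t=2.4341
    y: enter (5,6) at t=2.8056
    y: enter (5,7) at t=3.8409 ← occupied
  → r_1 = 3.8409
beam 2: φ=-45°, α=120°
  dir = (cos 120°, sin 120°) = (-0.5000, 0.8660); from cell (4,3)
  next x-line at t=0.7400, next y-line at t=0.8198; Δt_x=2.0000, Δt_y=1.1547
    x: enter (3,3) at t=0.7400
    y: enter (3,4) at t=0.8198
    y: enter (3,5) at t=1.9745
    x: enter (2,5) at t=2.7400
    y: enter (2,6) at t=3.1292
    y: enter (2,7) at t=4.2839 ← occupied
  → r_2 = 4.2839
beam 3: φ=45°, α=210°
  dir = (cos 210°, sin 210°) = (-0.8660, -0.5000); from cell (4,3)
  next x-line at t=0.4272, next y-line at t=0.5800; Δt_x=1.1547, Δt_y=2.0000
    x: enter (3,3) at t=0.4272
    y: enter (3,2) at t=0.5800
    x: enter (2,2) at t=1.5819
    y: enter (2,1) at t=2.5800
    x: enter (1,1) at t=2.7366
    x: enter (0,1) at t=3.8913 ← occupied
  → r_3 = 3.8913
beam 4: φ=90°, α=255°
  dir = (cos 255°, sin 255°) = (-0.2588, -0.9659); from cell (4,3)
  next x-line at t=1.4296, next y-line at t=0.3002; Δt_x=3.8637, Δt_y=1.0353
    y: enter (4,2) at t=0.3002
    y: enter (4,1) at t=1.3355
    x: enter (3,1) at t=1.4296
    y: enter (3,0) at t=2.3708 ← occupied
  → r_4 = 2.3708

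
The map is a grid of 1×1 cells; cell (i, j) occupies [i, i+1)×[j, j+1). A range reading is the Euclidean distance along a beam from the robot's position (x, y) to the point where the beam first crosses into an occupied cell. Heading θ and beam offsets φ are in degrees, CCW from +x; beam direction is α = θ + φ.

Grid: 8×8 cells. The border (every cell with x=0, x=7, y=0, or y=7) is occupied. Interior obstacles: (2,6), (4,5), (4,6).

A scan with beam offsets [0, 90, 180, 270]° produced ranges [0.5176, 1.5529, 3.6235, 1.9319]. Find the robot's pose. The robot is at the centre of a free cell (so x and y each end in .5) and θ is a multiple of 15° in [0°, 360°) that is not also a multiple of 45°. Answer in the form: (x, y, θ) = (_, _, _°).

(x, y, θ) = (5.5, 1.5, 285°)

The pose lattice has 33·16 = 528 candidates. Test each by forward raycasting.
  (2.5, 3.5, 240°): beam 1 = 2.8868 ≠ 0.5176 ✗
  (4.5, 4.5, 195°): beam 1 = 3.6235 ≠ 0.5176 ✗
  (6.5, 1.5, 210°): beam 1 = 1.0000 ≠ 0.5176 ✗
  …
  (5.5, 1.5, 285°): r_1=0.5176, r_2=1.5529, r_3=3.6235, r_4=1.9319 — all match ✓
Unique over the lattice → pose = (5.5, 1.5, 285°).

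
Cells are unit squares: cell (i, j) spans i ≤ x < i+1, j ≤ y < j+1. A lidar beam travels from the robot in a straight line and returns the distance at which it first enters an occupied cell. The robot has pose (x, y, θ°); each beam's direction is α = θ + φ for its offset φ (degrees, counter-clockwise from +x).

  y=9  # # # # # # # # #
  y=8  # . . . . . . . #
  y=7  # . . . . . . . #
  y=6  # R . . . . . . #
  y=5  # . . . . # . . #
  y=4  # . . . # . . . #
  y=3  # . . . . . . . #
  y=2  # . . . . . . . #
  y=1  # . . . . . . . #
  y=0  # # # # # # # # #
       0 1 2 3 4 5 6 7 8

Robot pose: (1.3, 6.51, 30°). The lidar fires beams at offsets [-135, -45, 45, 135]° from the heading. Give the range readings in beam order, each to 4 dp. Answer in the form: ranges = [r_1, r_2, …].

beam 1: φ=-135°, α=255°
  cosα=-0.2588 sinα=-0.9659 | (1,6) | tMaxX 1.1591 tMaxY 0.5280 | tΔX 3.8637 tΔY 1.0353
    t=0.5280 [y] (1,5)
    t=1.1591 [x] (0,5) — stop
  → r_1 = 1.1591
beam 2: φ=-45°, α=345°
  cosα=0.9659 sinα=-0.2588 | (1,6) | tMaxX 0.7247 tMaxY 1.9705 | tΔX 1.0353 tΔY 3.8637
    t=0.7247 [x] (2,6)
    t=1.7600 [x] (3,6)
    t=1.9705 [y] (3,5)
    t=2.7952 [x] (4,5)
    t=3.8305 [x] (5,5) — stop
  → r_2 = 3.8305
beam 3: φ=45°, α=75°
  cosα=0.2588 sinα=0.9659 | (1,6) | tMaxX 2.7046 tMaxY 0.5073 | tΔX 3.8637 tΔY 1.0353
    t=0.5073 [y] (1,7)
    t=1.5426 [y] (1,8)
    t=2.5778 [y] (1,9) — stop
  → r_3 = 2.5778
beam 4: φ=135°, α=165°
  cosα=-0.9659 sinα=0.2588 | (1,6) | tMaxX 0.3106 tMaxY 1.8932 | tΔX 1.0353 tΔY 3.8637
    t=0.3106 [x] (0,6) — stop
  → r_4 = 0.3106

ranges = [1.1591, 3.8305, 2.5778, 0.3106]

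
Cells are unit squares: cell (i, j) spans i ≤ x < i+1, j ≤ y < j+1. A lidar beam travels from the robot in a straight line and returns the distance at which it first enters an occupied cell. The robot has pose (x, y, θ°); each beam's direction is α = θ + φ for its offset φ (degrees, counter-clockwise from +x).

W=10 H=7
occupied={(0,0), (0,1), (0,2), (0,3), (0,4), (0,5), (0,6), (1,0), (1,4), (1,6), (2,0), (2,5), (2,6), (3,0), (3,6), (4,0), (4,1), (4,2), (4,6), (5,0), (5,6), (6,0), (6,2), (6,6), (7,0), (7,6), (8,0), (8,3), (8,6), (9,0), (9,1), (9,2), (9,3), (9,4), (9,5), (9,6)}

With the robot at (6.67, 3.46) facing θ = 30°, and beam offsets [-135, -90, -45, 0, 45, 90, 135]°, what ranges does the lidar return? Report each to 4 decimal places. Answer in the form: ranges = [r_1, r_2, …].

beam 1: φ=-135°, α=255°
  direction (-0.2588, -0.9659); cell (6,3); t to first gridline: x 2.5887, y 0.4762 (then +3.8637 / +1.0353)
    (6,2) via y @ 0.4762  # hit
  → r_1 = 0.4762
beam 2: φ=-90°, α=300°
  direction (0.5000, -0.8660); cell (6,3); t to first gridline: x 0.6600, y 0.5312 (then +2.0000 / +1.1547)
    (6,2) via y @ 0.5312  # hit
  → r_2 = 0.5312
beam 3: φ=-45°, α=345°
  direction (0.9659, -0.2588); cell (6,3); t to first gridline: x 0.3416, y 1.7773 (then +1.0353 / +3.8637)
    (7,3) via x @ 0.3416
    (8,3) via x @ 1.3769  # hit
  → r_3 = 1.3769
beam 4: φ=0°, α=30°
  direction (0.8660, 0.5000); cell (6,3); t to first gridline: x 0.3811, y 1.0800 (then +1.1547 / +2.0000)
    (7,3) via x @ 0.3811
    (7,4) via y @ 1.0800
    (8,4) via x @ 1.5358
    (9,4) via x @ 2.6905  # hit
  → r_4 = 2.6905
beam 5: φ=45°, α=75°
  direction (0.2588, 0.9659); cell (6,3); t to first gridline: x 1.2750, y 0.5590 (then +3.8637 / +1.0353)
    (6,4) via y @ 0.5590
    (7,4) via x @ 1.2750
    (7,5) via y @ 1.5943
    (7,6) via y @ 2.6296  # hit
  → r_5 = 2.6296
beam 6: φ=90°, α=120°
  direction (-0.5000, 0.8660); cell (6,3); t to first gridline: x 1.3400, y 0.6235 (then +2.0000 / +1.1547)
    (6,4) via y @ 0.6235
    (5,4) via x @ 1.3400
    (5,5) via y @ 1.7782
    (5,6) via y @ 2.9329  # hit
  → r_6 = 2.9329
beam 7: φ=135°, α=165°
  direction (-0.9659, 0.2588); cell (6,3); t to first gridline: x 0.6936, y 2.0864 (then +1.0353 / +3.8637)
    (5,3) via x @ 0.6936
    (4,3) via x @ 1.7289
    (4,4) via y @ 2.0864
    (3,4) via x @ 2.7642
    (2,4) via x @ 3.7995
    (1,4) via x @ 4.8347  # hit
  → r_7 = 4.8347

ranges = [0.4762, 0.5312, 1.3769, 2.6905, 2.6296, 2.9329, 4.8347]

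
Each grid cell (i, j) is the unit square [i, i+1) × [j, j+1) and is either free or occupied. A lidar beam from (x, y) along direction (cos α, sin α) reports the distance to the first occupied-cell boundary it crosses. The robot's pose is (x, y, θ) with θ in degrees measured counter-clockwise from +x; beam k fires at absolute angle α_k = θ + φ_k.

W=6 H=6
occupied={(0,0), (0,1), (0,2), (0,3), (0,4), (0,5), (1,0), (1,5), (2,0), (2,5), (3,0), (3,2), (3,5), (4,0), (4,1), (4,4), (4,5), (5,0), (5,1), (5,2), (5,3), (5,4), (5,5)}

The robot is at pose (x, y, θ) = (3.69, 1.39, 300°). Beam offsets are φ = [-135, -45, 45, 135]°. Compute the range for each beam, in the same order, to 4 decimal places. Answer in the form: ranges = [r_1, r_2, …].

beam 1: φ=-135°, α=165°
  d=(-0.9659,0.2588)  start (3,1)  tX=0.7143 tY=2.3569  stride 1/|dx|=1.0353 1/|dy|=3.8637
    cross x-line → (2,1), t=0.7143
    cross x-line → (1,1), t=1.7496
    cross y-line → (1,2), t=2.3569
    cross x-line → (0,2), t=2.7849 (wall)
  → r_1 = 2.7849
beam 2: φ=-45°, α=255°
  d=(-0.2588,-0.9659)  start (3,1)  tX=2.6660 tY=0.4038  stride 1/|dx|=3.8637 1/|dy|=1.0353
    cross y-line → (3,0), t=0.4038 (wall)
  → r_2 = 0.4038
beam 3: φ=45°, α=345°
  d=(0.9659,-0.2588)  start (3,1)  tX=0.3209 tY=1.5068  stride 1/|dx|=1.0353 1/|dy|=3.8637
    cross x-line → (4,1), t=0.3209 (wall)
  → r_3 = 0.3209
beam 4: φ=135°, α=75°
  d=(0.2588,0.9659)  start (3,1)  tX=1.1977 tY=0.6315  stride 1/|dx|=3.8637 1/|dy|=1.0353
    cross y-line → (3,2), t=0.6315 (wall)
  → r_4 = 0.6315

ranges = [2.7849, 0.4038, 0.3209, 0.6315]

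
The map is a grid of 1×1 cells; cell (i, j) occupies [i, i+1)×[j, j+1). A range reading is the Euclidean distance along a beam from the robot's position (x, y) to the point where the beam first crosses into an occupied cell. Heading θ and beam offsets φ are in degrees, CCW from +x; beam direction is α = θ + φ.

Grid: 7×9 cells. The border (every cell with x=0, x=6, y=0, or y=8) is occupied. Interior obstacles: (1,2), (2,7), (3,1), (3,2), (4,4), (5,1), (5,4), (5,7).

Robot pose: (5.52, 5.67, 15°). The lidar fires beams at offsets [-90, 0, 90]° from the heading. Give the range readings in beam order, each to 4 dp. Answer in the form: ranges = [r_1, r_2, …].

ranges = [0.6936, 0.4969, 1.3769]

beam 1: φ=-90°, α=285°
  d=(0.2588,-0.9659)  start (5,5)  tX=1.8546 tY=0.6936  stride 1/|dx|=3.8637 1/|dy|=1.0353
    cross y-line → (5,4), t=0.6936 (wall)
  → r_1 = 0.6936
beam 2: φ=0°, α=15°
  d=(0.9659,0.2588)  start (5,5)  tX=0.4969 tY=1.2750  stride 1/|dx|=1.0353 1/|dy|=3.8637
    cross x-line → (6,5), t=0.4969 (wall)
  → r_2 = 0.4969
beam 3: φ=90°, α=105°
  d=(-0.2588,0.9659)  start (5,5)  tX=2.0091 tY=0.3416  stride 1/|dx|=3.8637 1/|dy|=1.0353
    cross y-line → (5,6), t=0.3416
    cross y-line → (5,7), t=1.3769 (wall)
  → r_3 = 1.3769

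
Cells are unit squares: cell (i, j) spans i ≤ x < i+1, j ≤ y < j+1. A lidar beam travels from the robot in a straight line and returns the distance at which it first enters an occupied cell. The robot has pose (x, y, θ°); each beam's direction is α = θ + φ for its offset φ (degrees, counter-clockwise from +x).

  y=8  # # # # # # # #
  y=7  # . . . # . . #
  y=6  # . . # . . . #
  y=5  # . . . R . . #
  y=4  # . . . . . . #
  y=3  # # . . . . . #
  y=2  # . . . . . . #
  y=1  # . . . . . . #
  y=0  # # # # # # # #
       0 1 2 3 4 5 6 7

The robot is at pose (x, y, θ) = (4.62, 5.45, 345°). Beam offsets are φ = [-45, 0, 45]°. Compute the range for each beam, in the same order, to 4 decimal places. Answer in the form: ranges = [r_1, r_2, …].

ranges = [4.7600, 2.4640, 2.7482]

beam 1: φ=-45°, α=300°
  d=(0.5000,-0.8660)  start (4,5)  tX=0.7600 tY=0.5196  stride 1/|dx|=2.0000 1/|dy|=1.1547
    cross y-line → (4,4), t=0.5196
    cross x-line → (5,4), t=0.7600
    cross y-line → (5,3), t=1.6743
    cross x-line → (6,3), t=2.7600
    cross y-line → (6,2), t=2.8290
    cross y-line → (6,1), t=3.9837
    cross x-line → (7,1), t=4.7600 (wall)
  → r_1 = 4.7600
beam 2: φ=0°, α=345°
  d=(0.9659,-0.2588)  start (4,5)  tX=0.3934 tY=1.7387  stride 1/|dx|=1.0353 1/|dy|=3.8637
    cross x-line → (5,5), t=0.3934
    cross x-line → (6,5), t=1.4287
    cross y-line → (6,4), t=1.7387
    cross x-line → (7,4), t=2.4640 (wall)
  → r_2 = 2.4640
beam 3: φ=45°, α=30°
  d=(0.8660,0.5000)  start (4,5)  tX=0.4388 tY=1.1000  stride 1/|dx|=1.1547 1/|dy|=2.0000
    cross x-line → (5,5), t=0.4388
    cross y-line → (5,6), t=1.1000
    cross x-line → (6,6), t=1.5935
    cross x-line → (7,6), t=2.7482 (wall)
  → r_3 = 2.7482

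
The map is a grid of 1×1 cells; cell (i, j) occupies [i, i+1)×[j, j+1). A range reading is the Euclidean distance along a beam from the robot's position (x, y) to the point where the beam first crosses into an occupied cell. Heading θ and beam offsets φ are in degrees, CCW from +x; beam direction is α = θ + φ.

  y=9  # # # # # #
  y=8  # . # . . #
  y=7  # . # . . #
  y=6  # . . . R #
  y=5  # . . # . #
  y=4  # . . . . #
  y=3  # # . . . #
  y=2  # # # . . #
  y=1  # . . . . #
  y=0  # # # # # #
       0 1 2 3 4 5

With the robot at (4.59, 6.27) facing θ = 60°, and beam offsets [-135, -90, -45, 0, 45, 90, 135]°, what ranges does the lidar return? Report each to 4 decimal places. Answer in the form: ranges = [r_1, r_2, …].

beam 1: φ=-135°, α=285°
  direction (0.2588, -0.9659); cell (4,6); t to first gridline: x 1.5841, y 0.2795 (then +3.8637 / +1.0353)
    (4,5) via y @ 0.2795
    (4,4) via y @ 1.3148
    (5,4) via x @ 1.5841  # hit
  → r_1 = 1.5841
beam 2: φ=-90°, α=330°
  direction (0.8660, -0.5000); cell (4,6); t to first gridline: x 0.4734, y 0.5400 (then +1.1547 / +2.0000)
    (5,6) via x @ 0.4734  # hit
  → r_2 = 0.4734
beam 3: φ=-45°, α=15°
  direction (0.9659, 0.2588); cell (4,6); t to first gridline: x 0.4245, y 2.8205 (then +1.0353 / +3.8637)
    (5,6) via x @ 0.4245  # hit
  → r_3 = 0.4245
beam 4: φ=0°, α=60°
  direction (0.5000, 0.8660); cell (4,6); t to first gridline: x 0.8200, y 0.8429 (then +2.0000 / +1.1547)
    (5,6) via x @ 0.8200  # hit
  → r_4 = 0.8200
beam 5: φ=45°, α=105°
  direction (-0.2588, 0.9659); cell (4,6); t to first gridline: x 2.2796, y 0.7558 (then +3.8637 / +1.0353)
    (4,7) via y @ 0.7558
    (4,8) via y @ 1.7910
    (3,8) via x @ 2.2796
    (3,9) via y @ 2.8263  # hit
  → r_5 = 2.8263
beam 6: φ=90°, α=150°
  direction (-0.8660, 0.5000); cell (4,6); t to first gridline: x 0.6813, y 1.4600 (then +1.1547 / +2.0000)
    (3,6) via x @ 0.6813
    (3,7) via y @ 1.4600
    (2,7) via x @ 1.8360  # hit
  → r_6 = 1.8360
beam 7: φ=135°, α=195°
  direction (-0.9659, -0.2588); cell (4,6); t to first gridline: x 0.6108, y 1.0432 (then +1.0353 / +3.8637)
    (3,6) via x @ 0.6108
    (3,5) via y @ 1.0432  # hit
  → r_7 = 1.0432

ranges = [1.5841, 0.4734, 0.4245, 0.8200, 2.8263, 1.8360, 1.0432]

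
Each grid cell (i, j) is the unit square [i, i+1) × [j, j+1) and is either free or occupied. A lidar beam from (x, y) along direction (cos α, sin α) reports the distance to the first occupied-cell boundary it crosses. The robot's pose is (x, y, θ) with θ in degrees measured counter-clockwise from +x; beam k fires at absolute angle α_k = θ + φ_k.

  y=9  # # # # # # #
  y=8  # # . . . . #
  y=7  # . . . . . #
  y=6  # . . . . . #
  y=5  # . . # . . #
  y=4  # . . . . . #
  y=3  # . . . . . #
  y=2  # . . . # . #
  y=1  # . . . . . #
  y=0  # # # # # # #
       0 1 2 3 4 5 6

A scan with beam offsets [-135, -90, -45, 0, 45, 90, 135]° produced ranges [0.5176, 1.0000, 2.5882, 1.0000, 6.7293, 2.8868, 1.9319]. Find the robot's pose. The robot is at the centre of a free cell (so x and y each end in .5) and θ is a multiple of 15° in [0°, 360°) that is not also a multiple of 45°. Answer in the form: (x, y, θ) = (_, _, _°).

Enumerate (i+0.5, j+0.5, θ) over the 37 free cells and 16 admissible headings. For each, cast all 7 beams and compare to the given ranges.
  (1.5, 6.5, 30°): beam 1 = 1.9319 ≠ 0.5176 ✗
  (4.5, 3.5, 120°): beam 1 = 1.5529 ≠ 0.5176 ✗
  (2.5, 5.5, 195°): beam 1 = 4.0415 ≠ 0.5176 ✗
  (2.5, 8.5, 15°): beam 1 = 3.0000 ≠ 0.5176 ✗
  (3.5, 2.5, 195°): beam 1 = 5.0000 ≠ 0.5176 ✗
  …
  (3.5, 1.5, 60°): r_1=0.5176, r_2=1.0000, r_3=2.5882, r_4=1.0000, r_5=6.7293, r_6=2.8868, r_7=1.9319 — all match ✓
Unique over the lattice → pose = (3.5, 1.5, 60°).

(x, y, θ) = (3.5, 1.5, 60°)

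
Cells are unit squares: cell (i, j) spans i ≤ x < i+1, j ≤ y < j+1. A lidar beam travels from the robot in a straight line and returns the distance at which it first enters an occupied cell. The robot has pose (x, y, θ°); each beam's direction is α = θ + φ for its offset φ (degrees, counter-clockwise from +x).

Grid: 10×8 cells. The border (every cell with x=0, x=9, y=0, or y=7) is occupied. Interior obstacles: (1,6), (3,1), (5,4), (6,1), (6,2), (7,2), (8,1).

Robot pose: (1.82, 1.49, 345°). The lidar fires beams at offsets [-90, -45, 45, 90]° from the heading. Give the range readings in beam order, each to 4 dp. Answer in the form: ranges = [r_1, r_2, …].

beam 1: φ=-90°, α=255°
  d=(-0.2588,-0.9659)  start (1,1)  tX=3.1682 tY=0.5073  stride 1/|dx|=3.8637 1/|dy|=1.0353
    cross y-line → (1,0), t=0.5073 (wall)
  → r_1 = 0.5073
beam 2: φ=-45°, α=300°
  d=(0.5000,-0.8660)  start (1,1)  tX=0.3600 tY=0.5658  stride 1/|dx|=2.0000 1/|dy|=1.1547
    cross x-line → (2,1), t=0.3600
    cross y-line → (2,0), t=0.5658 (wall)
  → r_2 = 0.5658
beam 3: φ=45°, α=30°
  d=(0.8660,0.5000)  start (1,1)  tX=0.2078 tY=1.0200  stride 1/|dx|=1.1547 1/|dy|=2.0000
    cross x-line → (2,1), t=0.2078
    cross y-line → (2,2), t=1.0200
    cross x-line → (3,2), t=1.3625
    cross x-line → (4,2), t=2.5172
    cross y-line → (4,3), t=3.0200
    cross x-line → (5,3), t=3.6719
    cross x-line → (6,3), t=4.8266
    cross y-line → (6,4), t=5.0200
    cross x-line → (7,4), t=5.9813
    cross y-line → (7,5), t=7.0200
    cross x-line → (8,5), t=7.1360
    cross x-line → (9,5), t=8.2907 (wall)
  → r_3 = 8.2907
beam 4: φ=90°, α=75°
  d=(0.2588,0.9659)  start (1,1)  tX=0.6955 tY=0.5280  stride 1/|dx|=3.8637 1/|dy|=1.0353
    cross y-line → (1,2), t=0.5280
    cross x-line → (2,2), t=0.6955
    cross y-line → (2,3), t=1.5633
    cross y-line → (2,4), t=2.5985
    cross y-line → (2,5), t=3.6338
    cross x-line → (3,5), t=4.5592
    cross y-line → (3,6), t=4.6691
    cross y-line → (3,7), t=5.7044 (wall)
  → r_4 = 5.7044

ranges = [0.5073, 0.5658, 8.2907, 5.7044]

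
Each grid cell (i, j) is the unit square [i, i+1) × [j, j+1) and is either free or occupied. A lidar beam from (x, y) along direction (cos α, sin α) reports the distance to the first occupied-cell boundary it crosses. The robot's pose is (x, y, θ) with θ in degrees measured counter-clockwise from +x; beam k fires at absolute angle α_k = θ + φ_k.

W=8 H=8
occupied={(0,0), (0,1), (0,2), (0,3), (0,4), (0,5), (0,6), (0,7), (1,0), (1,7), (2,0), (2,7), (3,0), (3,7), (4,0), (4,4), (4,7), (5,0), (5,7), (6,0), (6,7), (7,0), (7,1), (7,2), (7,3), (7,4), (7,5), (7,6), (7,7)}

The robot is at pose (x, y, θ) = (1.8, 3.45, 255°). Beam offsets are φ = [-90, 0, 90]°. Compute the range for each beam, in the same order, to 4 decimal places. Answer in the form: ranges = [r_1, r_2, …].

beam 1: φ=-90°, α=165°
  dir = (cos 165°, sin 165°) = (-0.9659, 0.2588); from cell (1,3)
  next x-line at t=0.8282, next y-line at t=2.1250; Δt_x=1.0353, Δt_y=3.8637
    x: enter (0,3) at t=0.8282 ← occupied
  → r_1 = 0.8282
beam 2: φ=0°, α=255°
  dir = (cos 255°, sin 255°) = (-0.2588, -0.9659); from cell (1,3)
  next x-line at t=3.0910, next y-line at t=0.4659; Δt_x=3.8637, Δt_y=1.0353
    y: enter (1,2) at t=0.4659
    y: enter (1,1) at t=1.5012
    y: enter (1,0) at t=2.5364 ← occupied
  → r_2 = 2.5364
beam 3: φ=90°, α=345°
  dir = (cos 345°, sin 345°) = (0.9659, -0.2588); from cell (1,3)
  next x-line at t=0.2071, next y-line at t=1.7387; Δt_x=1.0353, Δt_y=3.8637
    x: enter (2,3) at t=0.2071
    x: enter (3,3) at t=1.2423
    y: enter (3,2) at t=1.7387
    x: enter (4,2) at t=2.2776
    x: enter (5,2) at t=3.3129
    x: enter (6,2) at t=4.3482
    x: enter (7,2) at t=5.3834 ← occupied
  → r_3 = 5.3834

ranges = [0.8282, 2.5364, 5.3834]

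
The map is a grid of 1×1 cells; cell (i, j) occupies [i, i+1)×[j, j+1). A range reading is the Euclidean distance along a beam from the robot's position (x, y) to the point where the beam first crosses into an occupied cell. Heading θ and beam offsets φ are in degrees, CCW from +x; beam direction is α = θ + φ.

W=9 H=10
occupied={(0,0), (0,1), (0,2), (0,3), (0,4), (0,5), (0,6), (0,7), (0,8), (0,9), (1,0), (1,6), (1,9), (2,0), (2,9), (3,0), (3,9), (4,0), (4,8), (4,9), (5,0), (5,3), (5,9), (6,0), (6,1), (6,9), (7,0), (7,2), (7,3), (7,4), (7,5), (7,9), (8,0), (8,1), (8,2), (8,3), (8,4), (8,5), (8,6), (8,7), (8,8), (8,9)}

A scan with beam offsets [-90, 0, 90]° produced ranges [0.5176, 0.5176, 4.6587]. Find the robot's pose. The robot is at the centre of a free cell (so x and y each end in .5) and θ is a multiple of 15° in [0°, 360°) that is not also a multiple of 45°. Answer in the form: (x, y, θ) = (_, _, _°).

The pose lattice has 48·16 = 768 candidates. Test each by forward raycasting.
  (5.5, 2.5, 150°): beam 1 = 0.5774 ≠ 0.5176 ✗
  (5.5, 8.5, 330°): beam 1 = 8.6603 ≠ 0.5176 ✗
  (4.5, 3.5, 240°): beam 1 = 4.0415 ≠ 0.5176 ✗
  (3.5, 1.5, 330°): beam 1 = 0.5774 ≠ 0.5176 ✗
  …
  (1.5, 5.5, 195°): r_1=0.5176, r_2=0.5176, r_3=4.6587 — all match ✓
No second candidate reproduces the full scan.

(x, y, θ) = (1.5, 5.5, 195°)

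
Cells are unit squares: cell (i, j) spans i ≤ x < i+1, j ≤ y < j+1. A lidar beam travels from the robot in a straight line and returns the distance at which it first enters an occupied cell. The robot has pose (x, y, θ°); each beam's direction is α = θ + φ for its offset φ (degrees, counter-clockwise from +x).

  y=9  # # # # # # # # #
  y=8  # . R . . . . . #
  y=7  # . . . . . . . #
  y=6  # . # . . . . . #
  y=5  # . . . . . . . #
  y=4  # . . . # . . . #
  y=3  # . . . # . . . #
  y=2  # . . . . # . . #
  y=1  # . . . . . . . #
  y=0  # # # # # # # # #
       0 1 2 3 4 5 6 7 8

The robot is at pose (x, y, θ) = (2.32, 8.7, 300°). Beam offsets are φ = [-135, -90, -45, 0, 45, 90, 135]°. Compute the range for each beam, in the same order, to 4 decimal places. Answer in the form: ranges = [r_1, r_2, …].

ranges = [1.1591, 1.5242, 5.1001, 4.2724, 5.8804, 0.6000, 0.3106]

beam 1: φ=-135°, α=165°
  cosα=-0.9659 sinα=0.2588 | (2,8) | tMaxX 0.3313 tMaxY 1.1591 | tΔX 1.0353 tΔY 3.8637
    t=0.3313 [x] (1,8)
    t=1.1591 [y] (1,9) — stop
  → r_1 = 1.1591
beam 2: φ=-90°, α=210°
  cosα=-0.8660 sinα=-0.5000 | (2,8) | tMaxX 0.3695 tMaxY 1.4000 | tΔX 1.1547 tΔY 2.0000
    t=0.3695 [x] (1,8)
    t=1.4000 [y] (1,7)
    t=1.5242 [x] (0,7) — stop
  → r_2 = 1.5242
beam 3: φ=-45°, α=255°
  cosα=-0.2588 sinα=-0.9659 | (2,8) | tMaxX 1.2364 tMaxY 0.7247 | tΔX 3.8637 tΔY 1.0353
    t=0.7247 [y] (2,7)
    t=1.2364 [x] (1,7)
    t=1.7600 [y] (1,6)
    t=2.7952 [y] (1,5)
    t=3.8305 [y] (1,4)
    t=4.8658 [y] (1,3)
    t=5.1001 [x] (0,3) — stop
  → r_3 = 5.1001
beam 4: φ=0°, α=300°
  cosα=0.5000 sinα=-0.8660 | (2,8) | tMaxX 1.3600 tMaxY 0.8083 | tΔX 2.0000 tΔY 1.1547
    t=0.8083 [y] (2,7)
    t=1.3600 [x] (3,7)
    t=1.9630 [y] (3,6)
    t=3.1177 [y] (3,5)
    t=3.3600 [x] (4,5)
    t=4.2724 [y] (4,4) — stop
  → r_4 = 4.2724
beam 5: φ=45°, α=345°
  cosα=0.9659 sinα=-0.2588 | (2,8) | tMaxX 0.7040 tMaxY 2.7046 | tΔX 1.0353 tΔY 3.8637
    t=0.7040 [x] (3,8)
    t=1.7393 [x] (4,8)
    t=2.7046 [y] (4,7)
    t=2.7745 [x] (5,7)
    t=3.8098 [x] (6,7)
    t=4.8451 [x] (7,7)
    t=5.8804 [x] (8,7) — stop
  → r_5 = 5.8804
beam 6: φ=90°, α=30°
  cosα=0.8660 sinα=0.5000 | (2,8) | tMaxX 0.7852 tMaxY 0.6000 | tΔX 1.1547 tΔY 2.0000
    t=0.6000 [y] (2,9) — stop
  → r_6 = 0.6000
beam 7: φ=135°, α=75°
  cosα=0.2588 sinα=0.9659 | (2,8) | tMaxX 2.6273 tMaxY 0.3106 | tΔX 3.8637 tΔY 1.0353
    t=0.3106 [y] (2,9) — stop
  → r_7 = 0.3106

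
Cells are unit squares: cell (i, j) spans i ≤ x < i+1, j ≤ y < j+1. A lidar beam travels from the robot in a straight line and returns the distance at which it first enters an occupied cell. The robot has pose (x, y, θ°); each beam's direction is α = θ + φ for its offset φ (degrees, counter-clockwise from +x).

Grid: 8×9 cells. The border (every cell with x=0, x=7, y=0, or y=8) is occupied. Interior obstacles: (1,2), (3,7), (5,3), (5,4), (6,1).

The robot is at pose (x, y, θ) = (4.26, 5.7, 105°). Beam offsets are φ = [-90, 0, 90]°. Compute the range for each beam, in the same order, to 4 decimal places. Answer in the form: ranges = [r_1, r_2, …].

beam 1: φ=-90°, α=15°
  dir = (cos 15°, sin 15°) = (0.9659, 0.2588); from cell (4,5)
  next x-line at t=0.7661, next y-line at t=1.1591; Δt_x=1.0353, Δt_y=3.8637
    x: enter (5,5) at t=0.7661
    y: enter (5,6) at t=1.1591
    x: enter (6,6) at t=1.8014
    x: enter (7,6) at t=2.8367 ← occupied
  → r_1 = 2.8367
beam 2: φ=0°, α=105°
  dir = (cos 105°, sin 105°) = (-0.2588, 0.9659); from cell (4,5)
  next x-line at t=1.0046, next y-line at t=0.3106; Δt_x=3.8637, Δt_y=1.0353
    y: enter (4,6) at t=0.3106
    x: enter (3,6) at t=1.0046
    y: enter (3,7) at t=1.3459 ← occupied
  → r_2 = 1.3459
beam 3: φ=90°, α=195°
  dir = (cos 195°, sin 195°) = (-0.9659, -0.2588); from cell (4,5)
  next x-line at t=0.2692, next y-line at t=2.7046; Δt_x=1.0353, Δt_y=3.8637
    x: enter (3,5) at t=0.2692
    x: enter (2,5) at t=1.3044
    x: enter (1,5) at t=2.3397
    y: enter (1,4) at t=2.7046
    x: enter (0,4) at t=3.3750 ← occupied
  → r_3 = 3.3750

ranges = [2.8367, 1.3459, 3.3750]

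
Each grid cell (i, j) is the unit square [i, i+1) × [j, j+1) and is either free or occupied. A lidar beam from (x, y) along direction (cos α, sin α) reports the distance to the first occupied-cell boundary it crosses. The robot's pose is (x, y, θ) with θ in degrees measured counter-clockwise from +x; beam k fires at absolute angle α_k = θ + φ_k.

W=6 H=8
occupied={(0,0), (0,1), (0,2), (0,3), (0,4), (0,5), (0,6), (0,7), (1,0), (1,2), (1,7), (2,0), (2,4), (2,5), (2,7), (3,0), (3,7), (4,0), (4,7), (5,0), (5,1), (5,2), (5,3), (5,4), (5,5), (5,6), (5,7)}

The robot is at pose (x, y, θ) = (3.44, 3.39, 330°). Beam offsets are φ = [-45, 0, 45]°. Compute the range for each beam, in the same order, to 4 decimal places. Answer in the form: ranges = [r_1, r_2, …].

ranges = [2.4743, 1.8013, 1.6150]

beam 1: φ=-45°, α=285°
  direction (0.2588, -0.9659); cell (3,3); t to first gridline: x 2.1637, y 0.4038 (then +3.8637 / +1.0353)
    (3,2) via y @ 0.4038
    (3,1) via y @ 1.4390
    (4,1) via x @ 2.1637
    (4,0) via y @ 2.4743  # hit
  → r_1 = 2.4743
beam 2: φ=0°, α=330°
  direction (0.8660, -0.5000); cell (3,3); t to first gridline: x 0.6466, y 0.7800 (then +1.1547 / +2.0000)
    (4,3) via x @ 0.6466
    (4,2) via y @ 0.7800
    (5,2) via x @ 1.8013  # hit
  → r_2 = 1.8013
beam 3: φ=45°, α=15°
  direction (0.9659, 0.2588); cell (3,3); t to first gridline: x 0.5798, y 2.3569 (then +1.0353 / +3.8637)
    (4,3) via x @ 0.5798
    (5,3) via x @ 1.6150  # hit
  → r_3 = 1.6150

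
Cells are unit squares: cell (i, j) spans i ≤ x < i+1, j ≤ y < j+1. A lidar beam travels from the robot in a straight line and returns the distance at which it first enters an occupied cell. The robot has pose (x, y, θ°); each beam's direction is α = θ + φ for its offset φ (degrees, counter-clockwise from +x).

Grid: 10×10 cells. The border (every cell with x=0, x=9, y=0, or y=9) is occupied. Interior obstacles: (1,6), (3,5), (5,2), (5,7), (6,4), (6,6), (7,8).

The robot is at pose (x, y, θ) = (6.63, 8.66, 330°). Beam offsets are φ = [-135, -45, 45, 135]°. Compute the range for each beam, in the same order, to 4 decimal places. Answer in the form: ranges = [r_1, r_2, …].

beam 1: φ=-135°, α=195°
  cosα=-0.9659 sinα=-0.2588 | (6,8) | tMaxX 0.6522 tMaxY 2.5500 | tΔX 1.0353 tΔY 3.8637
    t=0.6522 [x] (5,8)
    t=1.6875 [x] (4,8)
    t=2.5500 [y] (4,7)
    t=2.7228 [x] (3,7)
    t=3.7581 [x] (2,7)
    t=4.7933 [x] (1,7)
    t=5.8286 [x] (0,7) — stop
  → r_1 = 5.8286
beam 2: φ=-45°, α=285°
  cosα=0.2588 sinα=-0.9659 | (6,8) | tMaxX 1.4296 tMaxY 0.6833 | tΔX 3.8637 tΔY 1.0353
    t=0.6833 [y] (6,7)
    t=1.4296 [x] (7,7)
    t=1.7186 [y] (7,6)
    t=2.7538 [y] (7,5)
    t=3.7891 [y] (7,4)
    t=4.8244 [y] (7,3)
    t=5.2933 [x] (8,3)
    t=5.8597 [y] (8,2)
    t=6.8949 [y] (8,1)
    t=7.9302 [y] (8,0) — stop
  → r_2 = 7.9302
beam 3: φ=45°, α=15°
  cosα=0.9659 sinα=0.2588 | (6,8) | tMaxX 0.3831 tMaxY 1.3137 | tΔX 1.0353 tΔY 3.8637
    t=0.3831 [x] (7,8) — stop
  → r_3 = 0.3831
beam 4: φ=135°, α=105°
  cosα=-0.2588 sinα=0.9659 | (6,8) | tMaxX 2.4341 tMaxY 0.3520 | tΔX 3.8637 tΔY 1.0353
    t=0.3520 [y] (6,9) — stop
  → r_4 = 0.3520

ranges = [5.8286, 7.9302, 0.3831, 0.3520]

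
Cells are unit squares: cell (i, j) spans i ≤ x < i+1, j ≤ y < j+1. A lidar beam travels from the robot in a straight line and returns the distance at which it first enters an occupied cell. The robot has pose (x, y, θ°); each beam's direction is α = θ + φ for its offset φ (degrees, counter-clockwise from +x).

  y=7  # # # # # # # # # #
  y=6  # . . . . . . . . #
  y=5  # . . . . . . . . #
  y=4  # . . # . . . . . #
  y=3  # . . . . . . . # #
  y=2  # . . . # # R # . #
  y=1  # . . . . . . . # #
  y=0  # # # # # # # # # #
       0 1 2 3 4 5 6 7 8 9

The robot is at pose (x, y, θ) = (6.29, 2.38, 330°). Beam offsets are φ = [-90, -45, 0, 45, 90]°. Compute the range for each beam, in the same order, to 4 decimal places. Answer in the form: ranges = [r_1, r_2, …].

ranges = [1.5935, 1.4287, 1.9745, 0.7350, 5.3347]

beam 1: φ=-90°, α=240°
  dir = (cos 240°, sin 240°) = (-0.5000, -0.8660); from cell (6,2)
  next x-line at t=0.5800, next y-line at t=0.4388; Δt_x=2.0000, Δt_y=1.1547
    y: enter (6,1) at t=0.4388
    x: enter (5,1) at t=0.5800
    y: enter (5,0) at t=1.5935 ← occupied
  → r_1 = 1.5935
beam 2: φ=-45°, α=285°
  dir = (cos 285°, sin 285°) = (0.2588, -0.9659); from cell (6,2)
  next x-line at t=2.7432, next y-line at t=0.3934; Δt_x=3.8637, Δt_y=1.0353
    y: enter (6,1) at t=0.3934
    y: enter (6,0) at t=1.4287 ← occupied
  → r_2 = 1.4287
beam 3: φ=0°, α=330°
  dir = (cos 330°, sin 330°) = (0.8660, -0.5000); from cell (6,2)
  next x-line at t=0.8198, next y-line at t=0.7600; Δt_x=1.1547, Δt_y=2.0000
    y: enter (6,1) at t=0.7600
    x: enter (7,1) at t=0.8198
    x: enter (8,1) at t=1.9745 ← occupied
  → r_3 = 1.9745
beam 4: φ=45°, α=15°
  dir = (cos 15°, sin 15°) = (0.9659, 0.2588); from cell (6,2)
  next x-line at t=0.7350, next y-line at t=2.3955; Δt_x=1.0353, Δt_y=3.8637
    x: enter (7,2) at t=0.7350 ← occupied
  → r_4 = 0.7350
beam 5: φ=90°, α=60°
  dir = (cos 60°, sin 60°) = (0.5000, 0.8660); from cell (6,2)
  next x-line at t=1.4200, next y-line at t=0.7159; Δt_x=2.0000, Δt_y=1.1547
    y: enter (6,3) at t=0.7159
    x: enter (7,3) at t=1.4200
    y: enter (7,4) at t=1.8706
    y: enter (7,5) at t=3.0253
    x: enter (8,5) at t=3.4200
    y: enter (8,6) at t=4.1800
    y: enter (8,7) at t=5.3347 ← occupied
  → r_5 = 5.3347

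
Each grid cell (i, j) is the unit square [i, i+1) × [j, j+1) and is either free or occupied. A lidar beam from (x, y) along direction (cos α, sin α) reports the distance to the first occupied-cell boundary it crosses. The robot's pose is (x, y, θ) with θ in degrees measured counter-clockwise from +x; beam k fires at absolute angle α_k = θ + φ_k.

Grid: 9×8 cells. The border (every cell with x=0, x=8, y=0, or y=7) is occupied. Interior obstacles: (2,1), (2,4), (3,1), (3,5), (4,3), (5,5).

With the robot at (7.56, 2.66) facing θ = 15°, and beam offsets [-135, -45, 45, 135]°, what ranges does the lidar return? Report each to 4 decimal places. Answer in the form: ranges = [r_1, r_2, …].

beam 1: φ=-135°, α=240°
  dir = (cos 240°, sin 240°) = (-0.5000, -0.8660); from cell (7,2)
  next x-line at t=1.1200, next y-line at t=0.7621; Δt_x=2.0000, Δt_y=1.1547
    y: enter (7,1) at t=0.7621
    x: enter (6,1) at t=1.1200
    y: enter (6,0) at t=1.9168 ← occupied
  → r_1 = 1.9168
beam 2: φ=-45°, α=330°
  dir = (cos 330°, sin 330°) = (0.8660, -0.5000); from cell (7,2)
  next x-line at t=0.5081, next y-line at t=1.3200; Δt_x=1.1547, Δt_y=2.0000
    x: enter (8,2) at t=0.5081 ← occupied
  → r_2 = 0.5081
beam 3: φ=45°, α=60°
  dir = (cos 60°, sin 60°) = (0.5000, 0.8660); from cell (7,2)
  next x-line at t=0.8800, next y-line at t=0.3926; Δt_x=2.0000, Δt_y=1.1547
    y: enter (7,3) at t=0.3926
    x: enter (8,3) at t=0.8800 ← occupied
  → r_3 = 0.8800
beam 4: φ=135°, α=150°
  dir = (cos 150°, sin 150°) = (-0.8660, 0.5000); from cell (7,2)
  next x-line at t=0.6466, next y-line at t=0.6800; Δt_x=1.1547, Δt_y=2.0000
    x: enter (6,2) at t=0.6466
    y: enter (6,3) at t=0.6800
    x: enter (5,3) at t=1.8013
    y: enter (5,4) at t=2.6800
    x: enter (4,4) at t=2.9560
    x: enter (3,4) at t=4.1107
    y: enter (3,5) at t=4.6800 ← occupied
  → r_4 = 4.6800

ranges = [1.9168, 0.5081, 0.8800, 4.6800]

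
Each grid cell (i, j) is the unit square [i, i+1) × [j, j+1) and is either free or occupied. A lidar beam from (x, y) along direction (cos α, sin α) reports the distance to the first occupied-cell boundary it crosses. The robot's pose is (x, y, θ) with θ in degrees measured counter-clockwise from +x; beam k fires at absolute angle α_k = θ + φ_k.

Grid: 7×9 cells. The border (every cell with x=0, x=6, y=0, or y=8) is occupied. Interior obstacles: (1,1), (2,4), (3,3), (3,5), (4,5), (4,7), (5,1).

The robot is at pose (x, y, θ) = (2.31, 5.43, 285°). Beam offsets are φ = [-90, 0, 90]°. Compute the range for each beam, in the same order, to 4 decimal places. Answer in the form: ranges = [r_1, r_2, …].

ranges = [1.3562, 0.4452, 0.7143]

beam 1: φ=-90°, α=195°
  d=(-0.9659,-0.2588)  start (2,5)  tX=0.3209 tY=1.6614  stride 1/|dx|=1.0353 1/|dy|=3.8637
    cross x-line → (1,5), t=0.3209
    cross x-line → (0,5), t=1.3562 (wall)
  → r_1 = 1.3562
beam 2: φ=0°, α=285°
  d=(0.2588,-0.9659)  start (2,5)  tX=2.6660 tY=0.4452  stride 1/|dx|=3.8637 1/|dy|=1.0353
    cross y-line → (2,4), t=0.4452 (wall)
  → r_2 = 0.4452
beam 3: φ=90°, α=15°
  d=(0.9659,0.2588)  start (2,5)  tX=0.7143 tY=2.2023  stride 1/|dx|=1.0353 1/|dy|=3.8637
    cross x-line → (3,5), t=0.7143 (wall)
  → r_3 = 0.7143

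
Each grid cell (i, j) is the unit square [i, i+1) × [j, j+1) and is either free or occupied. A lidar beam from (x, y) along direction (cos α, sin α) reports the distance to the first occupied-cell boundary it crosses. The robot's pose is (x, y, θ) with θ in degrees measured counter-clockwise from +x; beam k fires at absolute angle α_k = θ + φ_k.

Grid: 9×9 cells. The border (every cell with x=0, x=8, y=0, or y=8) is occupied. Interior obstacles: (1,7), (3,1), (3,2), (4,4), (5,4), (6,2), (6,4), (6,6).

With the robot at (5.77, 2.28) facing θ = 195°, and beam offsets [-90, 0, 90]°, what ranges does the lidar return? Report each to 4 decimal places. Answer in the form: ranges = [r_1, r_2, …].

ranges = [1.7807, 1.8324, 1.3252]

beam 1: φ=-90°, α=105°
  d=(-0.2588,0.9659)  start (5,2)  tX=2.9751 tY=0.7454  stride 1/|dx|=3.8637 1/|dy|=1.0353
    cross y-line → (5,3), t=0.7454
    cross y-line → (5,4), t=1.7807 (wall)
  → r_1 = 1.7807
beam 2: φ=0°, α=195°
  d=(-0.9659,-0.2588)  start (5,2)  tX=0.7972 tY=1.0818  stride 1/|dx|=1.0353 1/|dy|=3.8637
    cross x-line → (4,2), t=0.7972
    cross y-line → (4,1), t=1.0818
    cross x-line → (3,1), t=1.8324 (wall)
  → r_2 = 1.8324
beam 3: φ=90°, α=285°
  d=(0.2588,-0.9659)  start (5,2)  tX=0.8887 tY=0.2899  stride 1/|dx|=3.8637 1/|dy|=1.0353
    cross y-line → (5,1), t=0.2899
    cross x-line → (6,1), t=0.8887
    cross y-line → (6,0), t=1.3252 (wall)
  → r_3 = 1.3252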